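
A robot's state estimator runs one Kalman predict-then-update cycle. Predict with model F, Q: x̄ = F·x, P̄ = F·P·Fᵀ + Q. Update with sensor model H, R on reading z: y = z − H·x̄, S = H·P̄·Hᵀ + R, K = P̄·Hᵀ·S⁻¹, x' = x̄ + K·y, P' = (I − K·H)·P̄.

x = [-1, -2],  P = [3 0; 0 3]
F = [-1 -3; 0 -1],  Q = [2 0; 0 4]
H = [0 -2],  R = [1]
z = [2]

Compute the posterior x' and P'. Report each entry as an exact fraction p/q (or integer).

x̄ = F·x = [7, 2]
P̄ = F·P·Fᵀ + Q = [32 9; 9 7]
y = z − H·x̄ = [6]
S = H·P̄·Hᵀ + R = [29]
K = P̄·Hᵀ·S⁻¹ = [-18/29; -14/29]
x' = x̄ + K·y = [95/29, -26/29]
P' = (I − K·H)·P̄ = [604/29 9/29; 9/29 7/29]

x' = [95/29, -26/29]
P' = [604/29 9/29; 9/29 7/29]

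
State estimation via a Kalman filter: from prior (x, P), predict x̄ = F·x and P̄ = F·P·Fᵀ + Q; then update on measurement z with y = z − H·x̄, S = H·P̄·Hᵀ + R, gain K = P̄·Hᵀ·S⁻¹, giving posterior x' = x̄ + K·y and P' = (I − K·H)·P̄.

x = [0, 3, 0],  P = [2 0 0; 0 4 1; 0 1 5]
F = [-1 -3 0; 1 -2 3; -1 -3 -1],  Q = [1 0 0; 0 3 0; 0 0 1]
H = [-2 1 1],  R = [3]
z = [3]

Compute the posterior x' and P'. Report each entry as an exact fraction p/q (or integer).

x' = [-9, -6, -9]
P' = [1257/47 1283/47 1159/47; 1283/47 1754/47 896/47; 1159/47 896/47 1326/47]

x̄ = F·x = [-9, -6, -9]
P̄ = F·P·Fᵀ + Q = [39 13 41; 13 54 0; 41 0 50]
y = z − H·x̄ = [0]
S = H·P̄·Hᵀ + R = [47]
K = P̄·Hᵀ·S⁻¹ = [-24/47; 28/47; -32/47]
x' = x̄ + K·y = [-9, -6, -9]
P' = (I − K·H)·P̄ = [1257/47 1283/47 1159/47; 1283/47 1754/47 896/47; 1159/47 896/47 1326/47]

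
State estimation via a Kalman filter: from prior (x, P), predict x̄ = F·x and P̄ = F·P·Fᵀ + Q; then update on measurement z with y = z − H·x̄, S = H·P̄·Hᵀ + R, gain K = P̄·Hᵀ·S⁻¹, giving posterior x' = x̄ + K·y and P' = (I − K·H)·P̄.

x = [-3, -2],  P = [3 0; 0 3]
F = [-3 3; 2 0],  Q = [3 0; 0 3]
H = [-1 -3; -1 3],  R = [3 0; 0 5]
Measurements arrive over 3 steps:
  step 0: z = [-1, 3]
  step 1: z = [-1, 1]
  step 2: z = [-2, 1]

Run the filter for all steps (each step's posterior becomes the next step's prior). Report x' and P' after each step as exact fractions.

step 0: x' = [-7621/6817, 3810/6817], P' = [13029/6817 -1152/6817; -1152/6817 1491/6817]
step 1: x' = [3713219/11104009, 3284776/11104009], P' = [19280031/11104009 -1960488/11104009; -1960488/11104009 2409579/11104009]
step 2: x' = [7333465924/16830855289, 8427261751/16830855289], P' = [29181536385/16830855289 -2959090560/16830855289; -2959090560/16830855289 3647994075/16830855289]

step 0: x̄ = F·x = [3, -6]
step 0: P̄ = F·P·Fᵀ + Q = [57 -18; -18 15]
step 0: y = z − H·x̄ = [-16, 24]
step 0: S = H·P̄·Hᵀ + R = [87 -78; -78 305]
step 0: K = P̄·Hᵀ·S⁻¹ = [-3191/6817 -3297/6817; -1107/6817 1125/6817]
step 0: x' = x̄ + K·y = [-7621/6817, 3810/6817]
step 0: P' = (I − K·H)·P̄ = [13029/6817 -1152/6817; -1152/6817 1491/6817]
step 1: x̄ = F·x = [34293/6817, -15242/6817]
step 1: P̄ = F·P·Fᵀ + Q = [171867/6817 -85086/6817; -85086/6817 72567/6817]
step 1: y = z − H·x̄ = [-18250/6817, 5108/401]
step 1: S = H·P̄·Hᵀ + R = [334905/6817 -28308/401; -28308/401 80563/401]
step 1: K = P̄·Hᵀ·S⁻¹ = [-37531/93311 -5032299/11104009; -14757/93311 1837845/11104009]
step 1: x' = x̄ + K·y = [3713219/11104009, 3284776/11104009]
step 1: P' = (I − K·H)·P̄ = [19280031/11104009 -1960488/11104009; -1960488/11104009 2409579/11104009]
step 2: x̄ = F·x = [-1285329/11104009, 7426438/11104009]
step 2: P̄ = F·P·Fᵀ + Q = [263807301/11104009 -127443114/11104009; -127443114/11104009 110432151/11104009]
step 2: y = z − H·x̄ = [-1214033/11104009, -12460634/11104009]
step 2: S = H·P̄·Hᵀ + R = [526350003/11104009 -730082058/11104009; -730082058/11104009 2077875389/11104009]
step 2: K = P̄·Hᵀ·S⁻¹ = [-6768088235/16830855289 -7611761613/16830855289; -2661630555/16830855289 2780614557/16830855289]
step 2: x' = x̄ + K·y = [7333465924/16830855289, 8427261751/16830855289]
step 2: P' = (I − K·H)·P̄ = [29181536385/16830855289 -2959090560/16830855289; -2959090560/16830855289 3647994075/16830855289]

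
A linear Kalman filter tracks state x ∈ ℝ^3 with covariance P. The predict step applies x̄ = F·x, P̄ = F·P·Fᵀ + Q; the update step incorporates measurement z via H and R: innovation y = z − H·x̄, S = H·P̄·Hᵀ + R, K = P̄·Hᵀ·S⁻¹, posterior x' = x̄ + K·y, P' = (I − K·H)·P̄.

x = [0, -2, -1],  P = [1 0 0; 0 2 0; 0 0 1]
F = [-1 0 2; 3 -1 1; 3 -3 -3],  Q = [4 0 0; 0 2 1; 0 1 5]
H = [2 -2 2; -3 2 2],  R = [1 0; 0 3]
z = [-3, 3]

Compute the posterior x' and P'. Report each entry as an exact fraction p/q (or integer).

x' = [-46785/43148, 5455/43148, -9235/43148]
P' = [177963/43148 218231/43148 42253/43148; 218231/43148 278191/43148 57137/43148; 42253/43148 57137/43148 20731/43148]

x̄ = F·x = [-2, 1, 9]
P̄ = F·P·Fᵀ + Q = [9 -1 -9; -1 14 13; -9 13 41]
y = z − H·x̄ = [-15, -23]
S = H·P̄·Hᵀ + R = [89 62; 62 528]
K = P̄·Hᵀ·S⁻¹ = [1985/21574 -4307/43148; -2823/21574 5321/43148; 5847/21574 9659/43148]
x' = x̄ + K·y = [-46785/43148, 5455/43148, -9235/43148]
P' = (I − K·H)·P̄ = [177963/43148 218231/43148 42253/43148; 218231/43148 278191/43148 57137/43148; 42253/43148 57137/43148 20731/43148]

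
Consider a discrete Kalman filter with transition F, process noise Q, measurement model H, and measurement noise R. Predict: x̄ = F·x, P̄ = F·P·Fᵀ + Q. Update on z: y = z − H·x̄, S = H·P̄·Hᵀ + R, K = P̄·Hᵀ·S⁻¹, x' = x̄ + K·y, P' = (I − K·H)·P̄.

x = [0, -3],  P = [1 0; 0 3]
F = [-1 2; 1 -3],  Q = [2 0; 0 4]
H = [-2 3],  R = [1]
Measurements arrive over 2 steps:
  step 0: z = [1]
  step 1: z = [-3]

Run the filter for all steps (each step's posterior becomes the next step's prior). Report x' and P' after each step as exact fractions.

step 0: x' = [-156/577, 101/577], P' = [1086/577 695/577; 695/577 508/577]
step 1: x' = [27052/48617, -30703/48617], P' = [83059/48617 53719/48617; 53719/48617 40048/48617]

step 0: x̄ = F·x = [-6, 9]
step 0: P̄ = F·P·Fᵀ + Q = [15 -19; -19 32]
step 0: y = z − H·x̄ = [-38]
step 0: S = H·P̄·Hᵀ + R = [577]
step 0: K = P̄·Hᵀ·S⁻¹ = [-87/577; 134/577]
step 0: x' = x̄ + K·y = [-156/577, 101/577]
step 0: P' = (I − K·H)·P̄ = [1086/577 695/577; 695/577 508/577]
step 1: x̄ = F·x = [358/577, -459/577]
step 1: P̄ = F·P·Fᵀ + Q = [1492/577 -659/577; -659/577 3796/577]
step 1: y = z − H·x̄ = [362/577]
step 1: S = H·P̄·Hᵀ + R = [48617/577]
step 1: K = P̄·Hᵀ·S⁻¹ = [-4961/48617; 12706/48617]
step 1: x' = x̄ + K·y = [27052/48617, -30703/48617]
step 1: P' = (I − K·H)·P̄ = [83059/48617 53719/48617; 53719/48617 40048/48617]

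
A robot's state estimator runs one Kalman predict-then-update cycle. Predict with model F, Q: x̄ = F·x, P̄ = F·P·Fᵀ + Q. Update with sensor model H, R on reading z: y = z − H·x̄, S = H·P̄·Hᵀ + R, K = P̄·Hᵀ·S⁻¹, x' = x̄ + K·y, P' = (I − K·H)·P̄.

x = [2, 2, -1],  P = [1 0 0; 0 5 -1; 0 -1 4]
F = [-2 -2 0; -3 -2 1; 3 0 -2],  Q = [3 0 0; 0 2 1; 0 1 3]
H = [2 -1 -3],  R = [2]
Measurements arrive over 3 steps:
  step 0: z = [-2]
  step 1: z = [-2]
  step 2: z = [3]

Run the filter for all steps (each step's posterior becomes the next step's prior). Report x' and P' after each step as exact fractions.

step 0: x̄ = F·x = [-8, -11, 8]
step 0: P̄ = F·P·Fᵀ + Q = [27 28 -10; 28 39 -20; -10 -20 28]
step 0: y = z − H·x̄ = [27]
step 0: S = H·P̄·Hᵀ + R = [289]
step 0: K = P̄·Hᵀ·S⁻¹ = [56/289; 77/289; -84/289]
step 0: x' = x̄ + K·y = [-800/289, -1100/289, 44/289]
step 0: P' = (I − K·H)·P̄ = [4667/289 3780/289 1814/289; 3780/289 5342/289 688/289; 1814/289 688/289 1036/289]
step 1: x̄ = F·x = [3800/289, 4644/289, -2488/289]
step 1: P̄ = F·P·Fᵀ + Q = [71143/289 82166/289 -40674/289; 82166/289 96709/289 -47388/289; -40674/289 -47388/289 25246/289]
step 1: y = z − H·x̄ = [-10998/289]
step 1: S = H·P̄·Hᵀ + R = [484169/289]
step 1: K = P̄·Hᵀ·S⁻¹ = [182142/484169; 209787/484169; -109698/484169]
step 1: x' = x̄ + K·y = [-565244/484169, -203310/484169, 6388/484169]
step 1: P' = (I − K·H)·P̄ = [4392827/484169 5436700/484169 994890/484169; 5436700/484169 9733268/484169 240186/484169; 994890/484169 240186/484169 656330/484169]
step 2: x̄ = F·x = [1537108/484169, 2108740/484169, -1708508/484169]
step 2: P̄ = F·P·Fᵀ + Q = [101450487/484169 117186882/484169 -54036858/484169; 117186882/484169 138403499/484169 -63069380/484169; -54036858/484169 -63069380/484169 31674590/484169]
step 2: y = z − H·x̄ = [-4638493/484169]
step 2: S = H·P̄·Hᵀ + R = [631523583/484169]
step 2: K = P̄·Hᵀ·S⁻¹ = [27536074/70169287; 285178405/631523583; -140028106/631523583]
step 2: x' = x̄ + K·y = [-41035494/70169287, 18425395/631523583, -886970674/631523583]
step 2: P' = (I − K·H)·P̄ = [608444565/70169287 764663356/70169287 132384542/70169287; 764663356/70169287 12554192668/631523583 213130310/631523583; 132384542/70169287 213130310/631523583 816615886/631523583]

step 0: x' = [-800/289, -1100/289, 44/289], P' = [4667/289 3780/289 1814/289; 3780/289 5342/289 688/289; 1814/289 688/289 1036/289]
step 1: x' = [-565244/484169, -203310/484169, 6388/484169], P' = [4392827/484169 5436700/484169 994890/484169; 5436700/484169 9733268/484169 240186/484169; 994890/484169 240186/484169 656330/484169]
step 2: x' = [-41035494/70169287, 18425395/631523583, -886970674/631523583], P' = [608444565/70169287 764663356/70169287 132384542/70169287; 764663356/70169287 12554192668/631523583 213130310/631523583; 132384542/70169287 213130310/631523583 816615886/631523583]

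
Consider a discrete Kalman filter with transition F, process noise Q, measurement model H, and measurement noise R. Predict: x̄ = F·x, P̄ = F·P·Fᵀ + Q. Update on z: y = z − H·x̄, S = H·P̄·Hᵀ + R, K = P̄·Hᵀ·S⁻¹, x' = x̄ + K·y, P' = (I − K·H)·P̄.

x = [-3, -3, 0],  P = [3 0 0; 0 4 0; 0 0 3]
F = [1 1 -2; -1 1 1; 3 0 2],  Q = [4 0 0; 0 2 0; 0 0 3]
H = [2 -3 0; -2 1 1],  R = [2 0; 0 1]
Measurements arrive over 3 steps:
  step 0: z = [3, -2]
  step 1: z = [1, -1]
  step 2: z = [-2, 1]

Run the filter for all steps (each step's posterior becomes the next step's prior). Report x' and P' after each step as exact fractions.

step 0: x̄ = F·x = [-6, 0, -9]
step 0: P̄ = F·P·Fᵀ + Q = [23 -5 -3; -5 12 -3; -3 -3 42]
step 0: y = z − H·x̄ = [15, -5]
step 0: S = H·P̄·Hᵀ + R = [262 -165; -165 173]
step 0: K = P̄·Hᵀ·S⁻¹ = [1643/18101 -4083/18101; -4823/18101 -2612/18101; 7944/18101 12285/18101]
step 0: x' = x̄ + K·y = [-63546/18101, -59285/18101, -105174/18101]
step 0: P' = (I − K·H)·P̄ = [95618/18101 62650/18101 124503/18101; 62650/18101 44982/18101 77706/18101; 124503/18101 77706/18101 183585/18101]
step 1: x̄ = F·x = [87517/18101, -100913/18101, -400986/18101]
step 1: P̄ = F·P·Fᵀ + Q = [263808/18101 -122003/18101 -602136/18101; -122003/18101 141493/18101 548181/18101; -602136/18101 548181/18101 3143241/18101]
step 1: y = z − H·x̄ = [-459672/18101, 658832/18101]
step 1: S = H·P̄·Hᵀ + R = [3828907/18101 -5304550/18101; -5304550/18101 8350985/18101]
step 1: K = P̄·Hᵀ·S⁻¹ = [9089575/42394279 -580907/42394279; -6958245/42394279 320002/42394279; 24076485/42394279 200733408/211971395]
step 1: x' = x̄ + K·y = [-46998681/42394279, -47997123/42394279, -446627214/211971395]
step 1: P' = (I − K·H)·P̄ = [128950072/42394279 79906998/42394279 177412239/42394279; 79906998/42394279 57910162/42394279 102223836/42394279; 177412239/42394279 102223836/42394279 1463736618/211971395]
step 2: x̄ = F·x = [418275408/211971395, -451619424/211971395, -1598234643/211971395]
step 2: P̄ = F·P·Fᵀ + Q = [2843481702/211971395 -1132608381/211971395 -5248096842/211971395; -1132608381/211971395 1271026568/211971395 4101126681/211971395; -5248096842/211971395 4101126681/211971395 22938348237/211971395]
step 2: y = z − H·x̄ = [-2615351878/211971395, 3098376278/211971395]
step 2: S = H·P̄·Hᵀ + R = [36828409282/211971395 -47047447287/211971395; -47047447287/211971395 69520347262/211971395]
step 2: K = P̄·Hᵀ·S⁻¹ = [301100301687/1636359972857 -80279365035/1636359972857; -5629677201/30874716469 -418011544/30874716469; 853526047740/1636359972857 1461127445337/1636359972857]
step 2: x' = x̄ + K·y = [-1659515353188/1636359972857, -2430478318/30874716469, -1511692335423/1636359972857]
step 2: P' = (I − K·H)·P̄ = [4475803414944/1636359972857 52511988846/30874716469 6088192056015/1636359972857; 52511988846/30874716469 38761110698/30874716469 65844855450/30874716469; 6088192056015/1636359972857 65844855450/30874716469 10147734218517/1636359972857]

step 0: x' = [-63546/18101, -59285/18101, -105174/18101], P' = [95618/18101 62650/18101 124503/18101; 62650/18101 44982/18101 77706/18101; 124503/18101 77706/18101 183585/18101]
step 1: x' = [-46998681/42394279, -47997123/42394279, -446627214/211971395], P' = [128950072/42394279 79906998/42394279 177412239/42394279; 79906998/42394279 57910162/42394279 102223836/42394279; 177412239/42394279 102223836/42394279 1463736618/211971395]
step 2: x' = [-1659515353188/1636359972857, -2430478318/30874716469, -1511692335423/1636359972857], P' = [4475803414944/1636359972857 52511988846/30874716469 6088192056015/1636359972857; 52511988846/30874716469 38761110698/30874716469 65844855450/30874716469; 6088192056015/1636359972857 65844855450/30874716469 10147734218517/1636359972857]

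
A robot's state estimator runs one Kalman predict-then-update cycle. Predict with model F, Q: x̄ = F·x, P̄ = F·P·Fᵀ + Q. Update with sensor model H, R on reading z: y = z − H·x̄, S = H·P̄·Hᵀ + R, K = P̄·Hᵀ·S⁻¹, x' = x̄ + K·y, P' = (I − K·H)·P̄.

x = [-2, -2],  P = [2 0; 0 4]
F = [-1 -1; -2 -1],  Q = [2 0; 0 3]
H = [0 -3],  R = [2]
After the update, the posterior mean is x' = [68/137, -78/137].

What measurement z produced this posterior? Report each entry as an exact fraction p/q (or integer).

z = [2]

x̄ = F·x = [4, 6]
P̄ = F·P·Fᵀ + Q = [8 8; 8 15]
S = H·P̄·Hᵀ + R = [137]
K = P̄·Hᵀ·S⁻¹ = [-24/137; -45/137]
x' − x̄ = [-480/137, -900/137] = K·y
y = (KᵀK)⁻¹·Kᵀ·(x' − x̄) = [20]
z = y + H·x̄ = [20] + [-18] = [2]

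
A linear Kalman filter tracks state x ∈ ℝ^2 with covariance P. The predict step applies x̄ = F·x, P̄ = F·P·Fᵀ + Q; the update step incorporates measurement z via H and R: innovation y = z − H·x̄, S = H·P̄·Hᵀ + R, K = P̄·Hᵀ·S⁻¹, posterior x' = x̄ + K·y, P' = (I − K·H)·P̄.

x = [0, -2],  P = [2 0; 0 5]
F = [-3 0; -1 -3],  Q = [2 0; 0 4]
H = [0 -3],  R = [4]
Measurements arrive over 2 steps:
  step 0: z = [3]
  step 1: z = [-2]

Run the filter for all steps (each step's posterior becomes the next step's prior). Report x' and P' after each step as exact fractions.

step 0: x' = [-378/463, -435/463], P' = [8936/463 24/463; 24/463 204/463]
step 1: x' = [-108990/29191, 20835/29191], P' = [1579958/29191 27024/29191; 27024/29191 12768/29191]

step 0: x̄ = F·x = [0, 6]
step 0: P̄ = F·P·Fᵀ + Q = [20 6; 6 51]
step 0: y = z − H·x̄ = [21]
step 0: S = H·P̄·Hᵀ + R = [463]
step 0: K = P̄·Hᵀ·S⁻¹ = [-18/463; -153/463]
step 0: x' = x̄ + K·y = [-378/463, -435/463]
step 0: P' = (I − K·H)·P̄ = [8936/463 24/463; 24/463 204/463]
step 1: x̄ = F·x = [1134/463, 1683/463]
step 1: P̄ = F·P·Fᵀ + Q = [81350/463 27024/463; 27024/463 12768/463]
step 1: y = z − H·x̄ = [4123/463]
step 1: S = H·P̄·Hᵀ + R = [116764/463]
step 1: K = P̄·Hᵀ·S⁻¹ = [-20268/29191; -9576/29191]
step 1: x' = x̄ + K·y = [-108990/29191, 20835/29191]
step 1: P' = (I − K·H)·P̄ = [1579958/29191 27024/29191; 27024/29191 12768/29191]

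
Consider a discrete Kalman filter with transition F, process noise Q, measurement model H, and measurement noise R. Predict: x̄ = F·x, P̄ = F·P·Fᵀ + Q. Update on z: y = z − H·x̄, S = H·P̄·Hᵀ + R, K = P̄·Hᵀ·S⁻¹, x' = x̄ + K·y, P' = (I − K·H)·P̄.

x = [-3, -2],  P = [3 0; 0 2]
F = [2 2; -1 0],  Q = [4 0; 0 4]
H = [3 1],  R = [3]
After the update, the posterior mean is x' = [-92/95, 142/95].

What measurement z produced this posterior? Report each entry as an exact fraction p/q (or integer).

z = [-1]

x̄ = F·x = [-10, 3]
P̄ = F·P·Fᵀ + Q = [24 -6; -6 7]
S = H·P̄·Hᵀ + R = [190]
K = P̄·Hᵀ·S⁻¹ = [33/95; -11/190]
x' − x̄ = [858/95, -143/95] = K·y
y = (KᵀK)⁻¹·Kᵀ·(x' − x̄) = [26]
z = y + H·x̄ = [26] + [-27] = [-1]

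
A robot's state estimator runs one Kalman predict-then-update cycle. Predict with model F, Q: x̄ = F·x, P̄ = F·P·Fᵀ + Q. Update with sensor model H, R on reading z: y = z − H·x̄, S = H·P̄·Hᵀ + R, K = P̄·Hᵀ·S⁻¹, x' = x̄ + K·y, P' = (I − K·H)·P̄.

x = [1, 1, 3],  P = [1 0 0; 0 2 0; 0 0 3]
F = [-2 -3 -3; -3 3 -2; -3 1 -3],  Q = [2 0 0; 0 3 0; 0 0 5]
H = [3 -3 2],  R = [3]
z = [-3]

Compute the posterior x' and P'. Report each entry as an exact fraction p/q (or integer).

x̄ = F·x = [-14, -6, -11]
P̄ = F·P·Fᵀ + Q = [51 6 27; 6 42 33; 27 33 43]
y = z − H·x̄ = [43]
S = H·P̄·Hᵀ + R = [832]
K = P̄·Hᵀ·S⁻¹ = [189/832; -21/416; 17/208]
x' = x̄ + K·y = [-3521/832, -3399/416, -1557/208]
P' = (I − K·H)·P̄ = [6711/832 6465/416 2403/208; 6465/416 8295/208 3789/104; 2403/208 3789/104 1947/52]

x' = [-3521/832, -3399/416, -1557/208]
P' = [6711/832 6465/416 2403/208; 6465/416 8295/208 3789/104; 2403/208 3789/104 1947/52]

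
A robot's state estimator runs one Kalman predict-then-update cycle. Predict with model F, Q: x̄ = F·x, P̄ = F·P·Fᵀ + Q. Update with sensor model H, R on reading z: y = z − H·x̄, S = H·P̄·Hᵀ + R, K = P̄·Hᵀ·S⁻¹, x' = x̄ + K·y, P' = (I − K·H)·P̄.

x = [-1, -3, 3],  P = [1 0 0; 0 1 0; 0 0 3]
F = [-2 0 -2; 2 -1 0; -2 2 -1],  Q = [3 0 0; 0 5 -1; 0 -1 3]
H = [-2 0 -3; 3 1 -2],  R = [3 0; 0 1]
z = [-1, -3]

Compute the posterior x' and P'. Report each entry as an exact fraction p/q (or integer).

x' = [6652/37049, -119725/37049, 3949/37049]
P' = [14766/37049 -43503/37049 -3231/37049; -43503/37049 185592/37049 24852/37049; -3231/37049 24852/37049 9973/37049]

x̄ = F·x = [-4, 1, -7]
P̄ = F·P·Fᵀ + Q = [19 -4 10; -4 10 -7; 10 -7 14]
y = z − H·x̄ = [-30, -6]
S = H·P̄·Hᵀ + R = [325 -51; -51 122]
K = P̄·Hᵀ·S⁻¹ = [-6613/37049 7257/37049; 4150/37049 5379/37049; -7819/37049 -4787/37049]
x' = x̄ + K·y = [6652/37049, -119725/37049, 3949/37049]
P' = (I − K·H)·P̄ = [14766/37049 -43503/37049 -3231/37049; -43503/37049 185592/37049 24852/37049; -3231/37049 24852/37049 9973/37049]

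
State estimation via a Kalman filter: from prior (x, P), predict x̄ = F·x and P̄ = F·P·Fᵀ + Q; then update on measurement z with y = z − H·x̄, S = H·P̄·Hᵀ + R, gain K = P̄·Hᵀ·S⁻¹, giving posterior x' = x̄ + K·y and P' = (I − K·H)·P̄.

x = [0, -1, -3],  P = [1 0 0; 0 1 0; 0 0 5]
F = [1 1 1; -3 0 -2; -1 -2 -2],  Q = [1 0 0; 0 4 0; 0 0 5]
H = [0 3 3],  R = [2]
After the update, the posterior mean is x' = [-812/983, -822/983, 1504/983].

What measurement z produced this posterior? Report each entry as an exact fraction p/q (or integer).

z = [2]

x̄ = F·x = [-4, 6, 8]
P̄ = F·P·Fᵀ + Q = [8 -13 -13; -13 33 23; -13 23 30]
S = H·P̄·Hᵀ + R = [983]
K = P̄·Hᵀ·S⁻¹ = [-78/983; 168/983; 159/983]
x' − x̄ = [3120/983, -6720/983, -6360/983] = K·y
y = (KᵀK)⁻¹·Kᵀ·(x' − x̄) = [-40]
z = y + H·x̄ = [-40] + [42] = [2]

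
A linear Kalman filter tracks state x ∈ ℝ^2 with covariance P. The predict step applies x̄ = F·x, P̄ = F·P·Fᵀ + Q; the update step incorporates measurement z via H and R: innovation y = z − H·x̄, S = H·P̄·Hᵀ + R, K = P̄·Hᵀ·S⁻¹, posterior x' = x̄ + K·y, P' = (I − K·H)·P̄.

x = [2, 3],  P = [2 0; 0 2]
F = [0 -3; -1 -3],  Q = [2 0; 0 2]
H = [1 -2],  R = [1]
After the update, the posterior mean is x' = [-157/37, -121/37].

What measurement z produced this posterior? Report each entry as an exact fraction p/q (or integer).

z = [2]

x̄ = F·x = [-9, -11]
P̄ = F·P·Fᵀ + Q = [20 18; 18 22]
S = H·P̄·Hᵀ + R = [37]
K = P̄·Hᵀ·S⁻¹ = [-16/37; -26/37]
x' − x̄ = [176/37, 286/37] = K·y
y = (KᵀK)⁻¹·Kᵀ·(x' − x̄) = [-11]
z = y + H·x̄ = [-11] + [13] = [2]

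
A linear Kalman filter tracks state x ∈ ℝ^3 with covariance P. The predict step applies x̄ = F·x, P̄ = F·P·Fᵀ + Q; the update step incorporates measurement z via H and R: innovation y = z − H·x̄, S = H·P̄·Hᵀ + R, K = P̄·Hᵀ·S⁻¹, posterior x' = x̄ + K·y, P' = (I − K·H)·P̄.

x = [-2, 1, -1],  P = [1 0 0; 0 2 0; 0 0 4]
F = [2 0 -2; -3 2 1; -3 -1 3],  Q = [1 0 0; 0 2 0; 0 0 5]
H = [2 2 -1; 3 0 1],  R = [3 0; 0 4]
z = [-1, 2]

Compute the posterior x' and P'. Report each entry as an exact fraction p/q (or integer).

x' = [-722/911, 2076/911, 3316/911]
P' = [16936/8199 -34189/8199 -12580/2733; -34189/8199 78937/8199 28417/2733; -12580/2733 28417/2733 11564/911]

x̄ = F·x = [-2, 7, 2]
P̄ = F·P·Fᵀ + Q = [21 -14 -30; -14 23 17; -30 17 52]
y = z − H·x̄ = [-9, 6]
S = H·P̄·Hᵀ + R = [171 54; 54 65]
K = P̄·Hᵀ·S⁻¹ = [1078/8199 363/911; 1415/8199 -481/911; -1006/2733 -254/911]
x' = x̄ + K·y = [-722/911, 2076/911, 3316/911]
P' = (I − K·H)·P̄ = [16936/8199 -34189/8199 -12580/2733; -34189/8199 78937/8199 28417/2733; -12580/2733 28417/2733 11564/911]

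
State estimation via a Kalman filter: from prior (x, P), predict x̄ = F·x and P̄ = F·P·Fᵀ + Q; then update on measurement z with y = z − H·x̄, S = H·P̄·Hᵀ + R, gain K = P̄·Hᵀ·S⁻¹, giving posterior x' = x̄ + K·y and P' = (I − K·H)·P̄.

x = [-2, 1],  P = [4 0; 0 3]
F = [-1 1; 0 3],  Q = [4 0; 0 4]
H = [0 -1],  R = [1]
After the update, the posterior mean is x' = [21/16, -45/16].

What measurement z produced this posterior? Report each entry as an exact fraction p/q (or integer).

x̄ = F·x = [3, 3]
P̄ = F·P·Fᵀ + Q = [11 9; 9 31]
S = H·P̄·Hᵀ + R = [32]
K = P̄·Hᵀ·S⁻¹ = [-9/32; -31/32]
x' − x̄ = [-27/16, -93/16] = K·y
y = (KᵀK)⁻¹·Kᵀ·(x' − x̄) = [6]
z = y + H·x̄ = [6] + [-3] = [3]

z = [3]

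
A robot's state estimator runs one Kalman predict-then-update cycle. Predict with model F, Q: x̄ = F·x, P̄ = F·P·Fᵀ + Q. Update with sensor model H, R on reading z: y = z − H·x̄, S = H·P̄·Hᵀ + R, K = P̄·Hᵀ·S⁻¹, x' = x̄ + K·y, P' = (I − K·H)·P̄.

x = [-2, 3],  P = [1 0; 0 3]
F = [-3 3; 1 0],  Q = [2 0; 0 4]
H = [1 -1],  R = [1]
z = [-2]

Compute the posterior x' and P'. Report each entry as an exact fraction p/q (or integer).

x̄ = F·x = [15, -2]
P̄ = F·P·Fᵀ + Q = [38 -3; -3 5]
y = z − H·x̄ = [-19]
S = H·P̄·Hᵀ + R = [50]
K = P̄·Hᵀ·S⁻¹ = [41/50; -4/25]
x' = x̄ + K·y = [-29/50, 26/25]
P' = (I − K·H)·P̄ = [219/50 89/25; 89/25 93/25]

x' = [-29/50, 26/25]
P' = [219/50 89/25; 89/25 93/25]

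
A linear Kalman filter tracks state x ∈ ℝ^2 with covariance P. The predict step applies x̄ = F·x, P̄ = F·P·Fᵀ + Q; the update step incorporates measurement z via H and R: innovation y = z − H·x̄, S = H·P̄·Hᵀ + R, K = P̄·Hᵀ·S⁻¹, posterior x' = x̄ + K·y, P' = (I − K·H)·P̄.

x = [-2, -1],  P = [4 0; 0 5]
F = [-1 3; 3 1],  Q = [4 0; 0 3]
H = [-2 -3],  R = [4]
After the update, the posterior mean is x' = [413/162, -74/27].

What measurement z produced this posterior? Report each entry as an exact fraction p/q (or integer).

z = [3]

x̄ = F·x = [-1, -7]
P̄ = F·P·Fᵀ + Q = [53 3; 3 44]
S = H·P̄·Hᵀ + R = [648]
K = P̄·Hᵀ·S⁻¹ = [-115/648; -23/108]
x' − x̄ = [575/162, 115/27] = K·y
y = (KᵀK)⁻¹·Kᵀ·(x' − x̄) = [-20]
z = y + H·x̄ = [-20] + [23] = [3]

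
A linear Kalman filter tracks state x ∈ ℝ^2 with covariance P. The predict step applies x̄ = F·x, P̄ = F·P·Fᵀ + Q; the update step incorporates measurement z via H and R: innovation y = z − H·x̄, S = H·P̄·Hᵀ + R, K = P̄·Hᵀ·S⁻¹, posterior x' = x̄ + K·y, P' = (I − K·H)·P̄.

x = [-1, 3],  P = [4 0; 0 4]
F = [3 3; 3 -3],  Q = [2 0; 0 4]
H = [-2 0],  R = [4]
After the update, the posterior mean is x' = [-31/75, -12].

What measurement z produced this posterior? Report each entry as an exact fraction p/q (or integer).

z = [1]

x̄ = F·x = [6, -12]
P̄ = F·P·Fᵀ + Q = [74 0; 0 76]
S = H·P̄·Hᵀ + R = [300]
K = P̄·Hᵀ·S⁻¹ = [-37/75; 0]
x' − x̄ = [-481/75, 0] = K·y
y = (KᵀK)⁻¹·Kᵀ·(x' − x̄) = [13]
z = y + H·x̄ = [13] + [-12] = [1]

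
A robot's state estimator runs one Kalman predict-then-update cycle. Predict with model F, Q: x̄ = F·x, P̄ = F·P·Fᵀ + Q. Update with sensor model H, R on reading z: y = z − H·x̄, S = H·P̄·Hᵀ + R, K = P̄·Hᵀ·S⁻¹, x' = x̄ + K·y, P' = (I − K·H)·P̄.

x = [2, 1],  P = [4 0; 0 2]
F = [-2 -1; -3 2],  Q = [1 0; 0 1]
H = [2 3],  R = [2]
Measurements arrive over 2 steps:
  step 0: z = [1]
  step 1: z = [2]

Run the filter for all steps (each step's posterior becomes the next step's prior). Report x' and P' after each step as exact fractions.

step 0: x̄ = F·x = [-5, -4]
step 0: P̄ = F·P·Fᵀ + Q = [19 20; 20 45]
step 0: y = z − H·x̄ = [23]
step 0: S = H·P̄·Hᵀ + R = [723]
step 0: K = P̄·Hᵀ·S⁻¹ = [98/723; 175/723]
step 0: x' = x̄ + K·y = [-1361/723, 1133/723]
step 0: P' = (I − K·H)·P̄ = [4133/723 -2690/723; -2690/723 1910/723]
step 1: x̄ = F·x = [1589/723, 6349/723]
step 1: P̄ = F·P·Fᵀ + Q = [8405/723 23668/723; 23668/723 77840/723]
step 1: y = z − H·x̄ = [-20779/723]
step 1: S = H·P̄·Hᵀ + R = [1019642/723]
step 1: K = P̄·Hᵀ·S⁻¹ = [43907/509821; 140428/509821]
step 1: x' = x̄ + K·y = [-141408/509821, 441079/509821]
step 1: P' = (I − K·H)·P̄ = [593909/509821 -366668/509821; -366668/509821 338064/509821]

step 0: x' = [-1361/723, 1133/723], P' = [4133/723 -2690/723; -2690/723 1910/723]
step 1: x' = [-141408/509821, 441079/509821], P' = [593909/509821 -366668/509821; -366668/509821 338064/509821]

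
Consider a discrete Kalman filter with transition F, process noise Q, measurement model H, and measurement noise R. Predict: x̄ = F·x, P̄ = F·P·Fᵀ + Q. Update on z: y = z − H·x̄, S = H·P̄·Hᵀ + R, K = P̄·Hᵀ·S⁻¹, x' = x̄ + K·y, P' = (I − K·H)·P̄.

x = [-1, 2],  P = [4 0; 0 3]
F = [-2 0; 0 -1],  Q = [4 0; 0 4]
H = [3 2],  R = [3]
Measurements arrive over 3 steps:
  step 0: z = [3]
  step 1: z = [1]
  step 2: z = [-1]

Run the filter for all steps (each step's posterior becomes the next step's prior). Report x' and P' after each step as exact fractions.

step 0: x̄ = F·x = [2, -2]
step 0: P̄ = F·P·Fᵀ + Q = [20 0; 0 7]
step 0: y = z − H·x̄ = [1]
step 0: S = H·P̄·Hᵀ + R = [211]
step 0: K = P̄·Hᵀ·S⁻¹ = [60/211; 14/211]
step 0: x' = x̄ + K·y = [482/211, -408/211]
step 0: P' = (I − K·H)·P̄ = [620/211 -840/211; -840/211 1281/211]
step 1: x̄ = F·x = [-964/211, 408/211]
step 1: P̄ = F·P·Fᵀ + Q = [3324/211 -1680/211; -1680/211 2125/211]
step 1: y = z − H·x̄ = [2287/211]
step 1: S = H·P̄·Hᵀ + R = [18889/211]
step 1: K = P̄·Hᵀ·S⁻¹ = [6612/18889; -790/18889]
step 1: x' = x̄ + K·y = [-14632/18889, 27962/18889]
step 1: P' = (I − K·H)·P̄ = [90372/18889 -125640/18889; -125640/18889 187275/18889]
step 2: x̄ = F·x = [29264/18889, -27962/18889]
step 2: P̄ = F·P·Fᵀ + Q = [437044/18889 -251280/18889; -251280/18889 262831/18889]
step 2: y = z − H·x̄ = [-50757/18889]
step 2: S = H·P̄·Hᵀ + R = [2026027/18889]
step 2: K = P̄·Hᵀ·S⁻¹ = [808572/2026027; -228178/2026027]
step 2: x' = x̄ + K·y = [966116/2026027, -2386052/2026027]
step 2: P' = (I − K·H)·P̄ = [12265036/2026027 -17184696/2026027; -17184696/2026027 25434777/2026027]

step 0: x' = [482/211, -408/211], P' = [620/211 -840/211; -840/211 1281/211]
step 1: x' = [-14632/18889, 27962/18889], P' = [90372/18889 -125640/18889; -125640/18889 187275/18889]
step 2: x' = [966116/2026027, -2386052/2026027], P' = [12265036/2026027 -17184696/2026027; -17184696/2026027 25434777/2026027]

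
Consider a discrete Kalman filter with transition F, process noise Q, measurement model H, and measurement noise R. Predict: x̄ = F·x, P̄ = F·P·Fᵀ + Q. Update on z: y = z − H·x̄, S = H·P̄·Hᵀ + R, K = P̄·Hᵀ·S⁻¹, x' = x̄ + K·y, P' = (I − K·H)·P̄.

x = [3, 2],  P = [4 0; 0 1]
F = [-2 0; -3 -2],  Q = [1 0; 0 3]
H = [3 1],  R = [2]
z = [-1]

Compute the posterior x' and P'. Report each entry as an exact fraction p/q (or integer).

x̄ = F·x = [-6, -13]
P̄ = F·P·Fᵀ + Q = [17 24; 24 43]
y = z − H·x̄ = [30]
S = H·P̄·Hᵀ + R = [342]
K = P̄·Hᵀ·S⁻¹ = [25/114; 115/342]
x' = x̄ + K·y = [11/19, -166/57]
P' = (I − K·H)·P̄ = [21/38 -139/114; -139/114 1481/342]

x' = [11/19, -166/57]
P' = [21/38 -139/114; -139/114 1481/342]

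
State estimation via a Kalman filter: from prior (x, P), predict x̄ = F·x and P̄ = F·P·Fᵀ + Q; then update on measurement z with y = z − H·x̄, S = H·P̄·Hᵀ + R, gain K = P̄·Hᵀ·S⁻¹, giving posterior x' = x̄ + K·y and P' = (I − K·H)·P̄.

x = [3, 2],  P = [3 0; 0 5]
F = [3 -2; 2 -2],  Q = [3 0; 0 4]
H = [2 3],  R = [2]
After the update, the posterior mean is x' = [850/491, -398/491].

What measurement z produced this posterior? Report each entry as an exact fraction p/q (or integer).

x̄ = F·x = [5, 2]
P̄ = F·P·Fᵀ + Q = [50 38; 38 36]
S = H·P̄·Hᵀ + R = [982]
K = P̄·Hᵀ·S⁻¹ = [107/491; 92/491]
x' − x̄ = [-1605/491, -1380/491] = K·y
y = (KᵀK)⁻¹·Kᵀ·(x' − x̄) = [-15]
z = y + H·x̄ = [-15] + [16] = [1]

z = [1]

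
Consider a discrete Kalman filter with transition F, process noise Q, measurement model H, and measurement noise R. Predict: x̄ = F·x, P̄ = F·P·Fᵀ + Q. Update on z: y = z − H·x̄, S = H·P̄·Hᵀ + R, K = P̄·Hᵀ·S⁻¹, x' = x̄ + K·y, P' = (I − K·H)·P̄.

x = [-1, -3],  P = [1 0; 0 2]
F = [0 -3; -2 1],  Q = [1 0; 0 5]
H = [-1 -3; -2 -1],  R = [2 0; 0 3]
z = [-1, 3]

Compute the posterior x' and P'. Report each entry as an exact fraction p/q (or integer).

x' = [-6543/4703, 3582/4703]
P' = [5131/4703 -2285/4703; -2285/4703 1969/4703]

x̄ = F·x = [9, -1]
P̄ = F·P·Fᵀ + Q = [19 -6; -6 11]
y = z − H·x̄ = [5, 20]
S = H·P̄·Hᵀ + R = [84 29; 29 66]
K = P̄·Hᵀ·S⁻¹ = [862/4703 -2659/4703; -1811/4703 867/4703]
x' = x̄ + K·y = [-6543/4703, 3582/4703]
P' = (I − K·H)·P̄ = [5131/4703 -2285/4703; -2285/4703 1969/4703]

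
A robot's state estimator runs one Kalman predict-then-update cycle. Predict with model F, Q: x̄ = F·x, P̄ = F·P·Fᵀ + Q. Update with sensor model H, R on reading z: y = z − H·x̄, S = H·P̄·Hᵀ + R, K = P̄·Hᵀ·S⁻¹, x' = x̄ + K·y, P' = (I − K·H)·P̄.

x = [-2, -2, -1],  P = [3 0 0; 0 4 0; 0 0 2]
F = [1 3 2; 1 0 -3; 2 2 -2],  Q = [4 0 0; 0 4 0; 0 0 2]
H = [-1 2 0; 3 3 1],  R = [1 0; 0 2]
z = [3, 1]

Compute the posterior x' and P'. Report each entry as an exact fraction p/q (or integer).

x' = [-169/212, 1191/1060, -33/530]
P' = [6703/15052 703/15052 -8437/7526; 703/15052 13851/75260 -19373/37630; -8437/7526 -19373/37630 99819/18815]

x̄ = F·x = [-10, 1, -6]
P̄ = F·P·Fᵀ + Q = [51 -9 22; -9 25 18; 22 18 38]
y = z − H·x̄ = [-9, 34]
S = H·P̄·Hᵀ + R = [188 -16; -16 802]
K = P̄·Hᵀ·S⁻¹ = [-5297/15052 668/3763; 24187/75260 1669/18815; 3439/37630 3741/18815]
x' = x̄ + K·y = [-169/212, 1191/1060, -33/530]
P' = (I − K·H)·P̄ = [6703/15052 703/15052 -8437/7526; 703/15052 13851/75260 -19373/37630; -8437/7526 -19373/37630 99819/18815]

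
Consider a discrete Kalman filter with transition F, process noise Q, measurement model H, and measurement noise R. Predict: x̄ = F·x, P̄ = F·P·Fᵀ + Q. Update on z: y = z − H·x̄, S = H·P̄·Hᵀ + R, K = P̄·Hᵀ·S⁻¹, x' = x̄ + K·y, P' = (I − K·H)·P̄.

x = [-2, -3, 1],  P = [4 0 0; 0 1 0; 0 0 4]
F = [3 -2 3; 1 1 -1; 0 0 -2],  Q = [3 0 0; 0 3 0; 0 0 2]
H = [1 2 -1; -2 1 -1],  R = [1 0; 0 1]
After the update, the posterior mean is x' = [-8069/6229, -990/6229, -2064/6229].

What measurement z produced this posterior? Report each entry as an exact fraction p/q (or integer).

z = [-1, 3]

x̄ = F·x = [3, -6, -2]
P̄ = F·P·Fᵀ + Q = [79 -2 -24; -2 12 8; -24 8 18]
S = H·P̄·Hᵀ + R = [154 -158; -158 243]
K = P̄·Hᵀ·S⁻¹ = [2569/12458 -2651/6229; 2333/6229 1722/6229; -157/6229 872/6229]
x' − x̄ = [-26756/6229, 36384/6229, 10394/6229] = K·y
y = (KᵀK)⁻¹·Kᵀ·(x' − x̄) = [6, 13]
z = y + H·x̄ = [6, 13] + [-7, -10] = [-1, 3]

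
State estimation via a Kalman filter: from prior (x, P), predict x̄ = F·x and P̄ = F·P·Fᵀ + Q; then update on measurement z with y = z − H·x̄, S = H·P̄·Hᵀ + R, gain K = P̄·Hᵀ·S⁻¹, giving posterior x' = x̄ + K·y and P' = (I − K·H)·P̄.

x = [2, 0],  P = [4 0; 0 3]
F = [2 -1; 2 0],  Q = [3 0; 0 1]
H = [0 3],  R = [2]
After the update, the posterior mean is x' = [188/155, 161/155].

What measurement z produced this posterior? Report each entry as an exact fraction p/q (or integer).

z = [3]

x̄ = F·x = [4, 4]
P̄ = F·P·Fᵀ + Q = [22 16; 16 17]
S = H·P̄·Hᵀ + R = [155]
K = P̄·Hᵀ·S⁻¹ = [48/155; 51/155]
x' − x̄ = [-432/155, -459/155] = K·y
y = (KᵀK)⁻¹·Kᵀ·(x' − x̄) = [-9]
z = y + H·x̄ = [-9] + [12] = [3]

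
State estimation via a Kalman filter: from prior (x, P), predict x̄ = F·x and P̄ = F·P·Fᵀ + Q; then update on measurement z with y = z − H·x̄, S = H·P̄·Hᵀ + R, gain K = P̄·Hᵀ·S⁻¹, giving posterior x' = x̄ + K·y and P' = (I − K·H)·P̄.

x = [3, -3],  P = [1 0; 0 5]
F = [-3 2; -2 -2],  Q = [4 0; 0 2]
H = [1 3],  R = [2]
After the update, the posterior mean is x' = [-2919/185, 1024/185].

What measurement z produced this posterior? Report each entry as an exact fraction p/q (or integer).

z = [1]

x̄ = F·x = [-15, 0]
P̄ = F·P·Fᵀ + Q = [33 -14; -14 26]
S = H·P̄·Hᵀ + R = [185]
K = P̄·Hᵀ·S⁻¹ = [-9/185; 64/185]
x' − x̄ = [-144/185, 1024/185] = K·y
y = (KᵀK)⁻¹·Kᵀ·(x' − x̄) = [16]
z = y + H·x̄ = [16] + [-15] = [1]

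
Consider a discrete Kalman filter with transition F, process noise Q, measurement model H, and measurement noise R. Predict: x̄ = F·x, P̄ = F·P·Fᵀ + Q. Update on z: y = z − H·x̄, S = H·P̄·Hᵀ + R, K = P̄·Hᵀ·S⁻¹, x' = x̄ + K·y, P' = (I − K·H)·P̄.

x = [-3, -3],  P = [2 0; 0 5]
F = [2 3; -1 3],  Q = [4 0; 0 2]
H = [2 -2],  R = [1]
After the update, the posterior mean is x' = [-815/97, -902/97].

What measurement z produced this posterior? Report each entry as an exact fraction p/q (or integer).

z = [2]

x̄ = F·x = [-15, -6]
P̄ = F·P·Fᵀ + Q = [57 41; 41 49]
S = H·P̄·Hᵀ + R = [97]
K = P̄·Hᵀ·S⁻¹ = [32/97; -16/97]
x' − x̄ = [640/97, -320/97] = K·y
y = (KᵀK)⁻¹·Kᵀ·(x' − x̄) = [20]
z = y + H·x̄ = [20] + [-18] = [2]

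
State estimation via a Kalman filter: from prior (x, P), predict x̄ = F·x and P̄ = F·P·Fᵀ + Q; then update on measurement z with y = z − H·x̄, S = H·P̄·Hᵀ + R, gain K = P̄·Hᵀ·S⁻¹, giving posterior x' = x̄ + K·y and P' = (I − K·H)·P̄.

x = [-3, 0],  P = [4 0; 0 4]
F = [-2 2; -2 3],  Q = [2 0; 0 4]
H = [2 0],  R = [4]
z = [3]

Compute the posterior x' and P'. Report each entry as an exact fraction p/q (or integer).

x̄ = F·x = [6, 6]
P̄ = F·P·Fᵀ + Q = [34 40; 40 56]
y = z − H·x̄ = [-9]
S = H·P̄·Hᵀ + R = [140]
K = P̄·Hᵀ·S⁻¹ = [17/35; 4/7]
x' = x̄ + K·y = [57/35, 6/7]
P' = (I − K·H)·P̄ = [34/35 8/7; 8/7 72/7]

x' = [57/35, 6/7]
P' = [34/35 8/7; 8/7 72/7]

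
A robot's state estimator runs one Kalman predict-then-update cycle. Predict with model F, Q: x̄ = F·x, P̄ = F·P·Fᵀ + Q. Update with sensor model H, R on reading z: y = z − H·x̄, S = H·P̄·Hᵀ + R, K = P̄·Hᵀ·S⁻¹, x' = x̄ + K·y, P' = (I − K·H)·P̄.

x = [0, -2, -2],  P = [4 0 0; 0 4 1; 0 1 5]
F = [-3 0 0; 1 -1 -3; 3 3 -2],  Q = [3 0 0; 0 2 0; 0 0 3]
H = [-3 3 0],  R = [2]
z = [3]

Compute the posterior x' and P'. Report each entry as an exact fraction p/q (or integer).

x' = [3213/1118, 4345/1118, -5953/1118]
P' = [20193/1118 20091/1118 -13167/1118; 20091/1118 20237/1118 -13049/1118; -13167/1118 -13049/1118 61465/1118]

x̄ = F·x = [0, 8, -2]
P̄ = F·P·Fᵀ + Q = [39 -12 -36; -12 61 23; -36 23 83]
y = z − H·x̄ = [-21]
S = H·P̄·Hᵀ + R = [1118]
K = P̄·Hᵀ·S⁻¹ = [-153/1118; 219/1118; 177/1118]
x' = x̄ + K·y = [3213/1118, 4345/1118, -5953/1118]
P' = (I − K·H)·P̄ = [20193/1118 20091/1118 -13167/1118; 20091/1118 20237/1118 -13049/1118; -13167/1118 -13049/1118 61465/1118]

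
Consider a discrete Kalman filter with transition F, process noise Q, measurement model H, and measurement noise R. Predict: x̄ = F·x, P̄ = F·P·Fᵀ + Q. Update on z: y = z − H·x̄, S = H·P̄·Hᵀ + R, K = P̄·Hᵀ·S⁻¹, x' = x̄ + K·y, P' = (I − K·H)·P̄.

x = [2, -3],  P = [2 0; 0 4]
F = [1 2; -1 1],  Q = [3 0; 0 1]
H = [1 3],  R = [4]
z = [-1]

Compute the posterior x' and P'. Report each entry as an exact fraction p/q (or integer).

x' = [103/62, -67/62]
P' = [1083/124 -309/124; -309/124 139/124]

x̄ = F·x = [-4, -5]
P̄ = F·P·Fᵀ + Q = [21 6; 6 7]
y = z − H·x̄ = [18]
S = H·P̄·Hᵀ + R = [124]
K = P̄·Hᵀ·S⁻¹ = [39/124; 27/124]
x' = x̄ + K·y = [103/62, -67/62]
P' = (I − K·H)·P̄ = [1083/124 -309/124; -309/124 139/124]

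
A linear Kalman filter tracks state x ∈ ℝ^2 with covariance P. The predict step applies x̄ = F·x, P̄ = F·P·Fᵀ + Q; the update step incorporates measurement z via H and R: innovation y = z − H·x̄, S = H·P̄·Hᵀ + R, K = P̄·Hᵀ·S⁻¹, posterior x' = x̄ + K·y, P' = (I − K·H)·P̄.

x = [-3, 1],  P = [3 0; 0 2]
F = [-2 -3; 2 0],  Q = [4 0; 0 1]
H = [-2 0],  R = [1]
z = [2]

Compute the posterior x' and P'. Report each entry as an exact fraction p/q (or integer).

x' = [-133/137, -630/137]
P' = [34/137 -12/137; -12/137 1205/137]

x̄ = F·x = [3, -6]
P̄ = F·P·Fᵀ + Q = [34 -12; -12 13]
y = z − H·x̄ = [8]
S = H·P̄·Hᵀ + R = [137]
K = P̄·Hᵀ·S⁻¹ = [-68/137; 24/137]
x' = x̄ + K·y = [-133/137, -630/137]
P' = (I − K·H)·P̄ = [34/137 -12/137; -12/137 1205/137]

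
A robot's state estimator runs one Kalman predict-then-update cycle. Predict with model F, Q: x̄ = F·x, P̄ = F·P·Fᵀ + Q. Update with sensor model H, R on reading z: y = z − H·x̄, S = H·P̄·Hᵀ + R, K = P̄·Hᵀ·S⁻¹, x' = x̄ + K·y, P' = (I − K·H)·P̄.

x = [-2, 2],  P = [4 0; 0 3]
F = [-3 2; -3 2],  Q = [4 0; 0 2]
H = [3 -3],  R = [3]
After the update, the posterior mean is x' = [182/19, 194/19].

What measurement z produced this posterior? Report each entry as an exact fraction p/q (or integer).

z = [-2]

x̄ = F·x = [10, 10]
P̄ = F·P·Fᵀ + Q = [52 48; 48 50]
S = H·P̄·Hᵀ + R = [57]
K = P̄·Hᵀ·S⁻¹ = [4/19; -2/19]
x' − x̄ = [-8/19, 4/19] = K·y
y = (KᵀK)⁻¹·Kᵀ·(x' − x̄) = [-2]
z = y + H·x̄ = [-2] + [0] = [-2]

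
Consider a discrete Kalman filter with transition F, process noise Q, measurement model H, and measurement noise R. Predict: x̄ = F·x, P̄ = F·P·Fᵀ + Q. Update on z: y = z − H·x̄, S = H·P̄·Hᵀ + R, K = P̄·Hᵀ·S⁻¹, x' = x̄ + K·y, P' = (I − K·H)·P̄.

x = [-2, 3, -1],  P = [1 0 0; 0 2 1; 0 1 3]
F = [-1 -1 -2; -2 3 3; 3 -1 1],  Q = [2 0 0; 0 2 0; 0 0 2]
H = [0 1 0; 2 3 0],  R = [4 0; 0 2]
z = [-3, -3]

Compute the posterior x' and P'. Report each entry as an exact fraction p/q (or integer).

x̄ = F·x = [1, 10, -10]
P̄ = F·P·Fᵀ + Q = [21 -31 -6; -31 69 -3; -6 -3 14]
y = z − H·x̄ = [-13, -35]
S = H·P̄·Hᵀ + R = [73 145; 145 335]
K = P̄·Hᵀ·S⁻¹ = [-299/343 386/1715; 209/343 58/343; 204/343 -549/1715]
x' = x̄ + K·y = [1528/343, -1317/343, -2239/343]
P' = (I − K·H)·P̄ = [9356/1715 -1196/343 -6669/1715; -1196/343 836/343 816/343; -6669/1715 816/343 15541/1715]

x' = [1528/343, -1317/343, -2239/343]
P' = [9356/1715 -1196/343 -6669/1715; -1196/343 836/343 816/343; -6669/1715 816/343 15541/1715]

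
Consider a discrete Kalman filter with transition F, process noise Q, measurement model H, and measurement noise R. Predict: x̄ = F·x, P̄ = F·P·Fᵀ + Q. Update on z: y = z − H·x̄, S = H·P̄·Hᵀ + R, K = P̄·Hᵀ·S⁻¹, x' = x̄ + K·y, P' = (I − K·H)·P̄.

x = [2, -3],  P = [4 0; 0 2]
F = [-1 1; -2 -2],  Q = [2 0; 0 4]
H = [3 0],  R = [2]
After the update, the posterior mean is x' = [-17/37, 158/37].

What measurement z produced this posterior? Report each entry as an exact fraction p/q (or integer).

x̄ = F·x = [-5, 2]
P̄ = F·P·Fᵀ + Q = [8 4; 4 28]
S = H·P̄·Hᵀ + R = [74]
K = P̄·Hᵀ·S⁻¹ = [12/37; 6/37]
x' − x̄ = [168/37, 84/37] = K·y
y = (KᵀK)⁻¹·Kᵀ·(x' − x̄) = [14]
z = y + H·x̄ = [14] + [-15] = [-1]

z = [-1]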